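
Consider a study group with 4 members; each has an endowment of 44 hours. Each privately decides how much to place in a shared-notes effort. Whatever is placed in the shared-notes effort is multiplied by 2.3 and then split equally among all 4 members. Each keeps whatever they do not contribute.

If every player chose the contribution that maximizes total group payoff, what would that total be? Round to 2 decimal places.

404.80 hours

Each contributed unit returns 2.300 to the group as a whole (0.5750 to each of 4 players), which exceeds 1, so the social optimum is full contribution: group total = 2.300 × 176 = 404.80.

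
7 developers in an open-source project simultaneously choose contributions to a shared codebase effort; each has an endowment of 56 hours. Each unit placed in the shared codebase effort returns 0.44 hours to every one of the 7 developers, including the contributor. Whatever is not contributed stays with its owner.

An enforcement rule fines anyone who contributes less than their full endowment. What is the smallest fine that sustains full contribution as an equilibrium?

Given the others contribute fully, the best deviation is to contribute 0 (any partial contribution still incurs the fine and gives up units whose private return 0.44 is below 1).
Deviating from 56 to 0 saves 56 hours but forfeits the deviator's share of the drop in the shared codebase effort: 0.44 × 56 = 24.64.
So the deviation gain is 56 − 24.64 = 31.36, and the fine must be at least 31.36 hours to wipe it out.

31.36 hours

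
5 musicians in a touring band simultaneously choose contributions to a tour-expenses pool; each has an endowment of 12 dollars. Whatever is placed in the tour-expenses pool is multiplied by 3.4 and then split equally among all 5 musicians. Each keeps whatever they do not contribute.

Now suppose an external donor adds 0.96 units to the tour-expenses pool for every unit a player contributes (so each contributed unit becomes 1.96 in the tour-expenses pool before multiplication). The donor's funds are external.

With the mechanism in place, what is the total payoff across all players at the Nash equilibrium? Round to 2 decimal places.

The effective private return per unit is now 3.4 × 1.96 / 5 = 1.3328 > 1, so every player's dominant strategy flips to full contribution.
At the Nash equilibrium everyone contributes 12. Group total payoff = 3.4 × 1.96 × 60 = 399.84.

399.84 dollars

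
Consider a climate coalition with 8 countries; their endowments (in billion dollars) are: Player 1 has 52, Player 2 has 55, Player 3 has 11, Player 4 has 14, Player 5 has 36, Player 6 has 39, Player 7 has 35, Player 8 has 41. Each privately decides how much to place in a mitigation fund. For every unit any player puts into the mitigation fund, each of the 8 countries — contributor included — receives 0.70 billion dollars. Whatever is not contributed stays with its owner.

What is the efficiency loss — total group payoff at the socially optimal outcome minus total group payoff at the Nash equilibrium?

The private return per contributed unit is 0.70 < 1 for everyone, so the Nash equilibrium is zero contribution and the group total is Σ E_j = 52 + 55 + 11 + 14 + 36 + 39 + 35 + 41 = 283.
Each contributed unit returns 5.600 to the group, so the social optimum is full contribution by everyone: group total = 5.600 × 283 = 1584.80.
Efficiency loss = (5.600 − 1) × 283 = 1301.80.

1301.80 billion dollars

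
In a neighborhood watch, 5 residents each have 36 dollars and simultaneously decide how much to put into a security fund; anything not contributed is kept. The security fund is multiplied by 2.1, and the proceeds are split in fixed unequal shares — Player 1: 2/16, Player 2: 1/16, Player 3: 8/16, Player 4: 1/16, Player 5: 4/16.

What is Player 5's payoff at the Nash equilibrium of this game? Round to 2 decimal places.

54.90 dollars

Each unit j contributes comes back to j as 2.1 × (j's share), so j prefers to contribute only if that share exceeds 1/2.1 = 0.4762; otherwise keeping the unit dominates.
Player 3 alone (share 8/16) is above the threshold, contributing 36; the remaining 4 contribute 0. Total contributed: 36.
Player 5 keeps 36 and receives 2.1 × 36 × 4/16 = 18.90 from the security fund, for a payoff of 54.90.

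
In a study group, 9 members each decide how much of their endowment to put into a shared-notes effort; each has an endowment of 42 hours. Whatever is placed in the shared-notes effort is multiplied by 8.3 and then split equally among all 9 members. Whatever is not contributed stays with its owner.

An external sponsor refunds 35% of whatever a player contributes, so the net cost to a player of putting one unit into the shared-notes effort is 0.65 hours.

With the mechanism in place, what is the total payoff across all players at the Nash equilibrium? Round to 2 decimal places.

With the mechanism, a contributed unit returns (8.3/9) / 0.65 = 1.4188 per unit of net cost to the contributor — now above 1 — so contributing fully is weakly dominant for every player.
So the Nash equilibrium is full contribution by all 9; the group earns 9 × (42 × 0.35 + 8.3 × 42) = 3269.70.

3269.70 hours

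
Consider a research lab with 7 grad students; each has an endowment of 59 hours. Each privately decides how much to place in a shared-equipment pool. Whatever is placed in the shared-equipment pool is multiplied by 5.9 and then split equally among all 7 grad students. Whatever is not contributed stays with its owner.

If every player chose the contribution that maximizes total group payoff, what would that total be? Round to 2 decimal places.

Each contributed unit returns 5.900 to the group as a whole (0.8429 to each of 7 players), which exceeds 1, so the social optimum is full contribution: group total = 5.900 × 413 = 2436.70.

2436.70 hours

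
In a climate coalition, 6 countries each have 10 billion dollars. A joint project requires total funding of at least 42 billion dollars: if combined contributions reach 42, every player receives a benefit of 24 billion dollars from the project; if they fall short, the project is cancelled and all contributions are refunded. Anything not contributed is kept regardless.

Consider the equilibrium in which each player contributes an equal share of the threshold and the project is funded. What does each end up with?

27 billion dollars

Equal share of the threshold: 42/6 = 7.
At this profile no one gains by cutting their contribution: any cut drops the total below 42, the project is cancelled, contributions are refunded, and the deviator ends with 10, which is less than 10 − 7 + 24 = 27. Contributing more than 7 just wastes the excess. So contributing exactly 7 is a best response.
Each player's payoff: 10 − 7 + 24 = 27.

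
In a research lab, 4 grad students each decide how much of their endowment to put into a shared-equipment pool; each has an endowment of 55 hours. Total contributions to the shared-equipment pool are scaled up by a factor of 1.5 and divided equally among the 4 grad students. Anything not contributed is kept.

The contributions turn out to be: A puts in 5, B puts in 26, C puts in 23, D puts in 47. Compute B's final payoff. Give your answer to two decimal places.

Total contributed: 5 + 26 + 23 + 47 = 101.
Each receives 1.5 × 101 / 4 = 37.88 from the shared-equipment pool.
B keeps 55 − 26 = 29, so B's payoff is 29 + 37.88 = 66.88.

66.88 hours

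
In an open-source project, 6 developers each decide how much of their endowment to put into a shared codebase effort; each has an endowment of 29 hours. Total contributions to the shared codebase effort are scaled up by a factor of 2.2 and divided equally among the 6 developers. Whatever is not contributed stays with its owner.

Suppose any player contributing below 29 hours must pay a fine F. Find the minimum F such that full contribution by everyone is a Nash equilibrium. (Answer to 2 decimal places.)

Given the others contribute fully, the best deviation is to contribute 0 (any partial contribution still incurs the fine and gives up units whose private return 0.3667 is below 1).
Deviating from 29 to 0 saves 29 hours but forfeits the deviator's share of the drop in the shared codebase effort: 2.2/6 × 29 = 10.63.
So the deviation gain is 29 − 10.63 = 18.37, and the fine must be at least 18.37 hours to wipe it out.

18.37 hours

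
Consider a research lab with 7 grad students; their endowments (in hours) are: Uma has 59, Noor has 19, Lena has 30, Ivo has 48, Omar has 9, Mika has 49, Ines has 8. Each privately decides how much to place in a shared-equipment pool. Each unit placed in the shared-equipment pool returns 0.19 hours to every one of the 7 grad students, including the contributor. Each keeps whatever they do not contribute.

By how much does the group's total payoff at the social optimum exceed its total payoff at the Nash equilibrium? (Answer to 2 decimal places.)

73.26 hours

The private return per contributed unit is 0.19 < 1 for everyone, so the Nash equilibrium is zero contribution and the group total is Σ E_j = 59 + 19 + 30 + 48 + 9 + 49 + 8 = 222.
Each contributed unit returns 1.330 to the group, so the social optimum is full contribution by everyone: group total = 1.330 × 222 = 295.26.
Efficiency loss = (1.330 − 1) × 222 = 73.26.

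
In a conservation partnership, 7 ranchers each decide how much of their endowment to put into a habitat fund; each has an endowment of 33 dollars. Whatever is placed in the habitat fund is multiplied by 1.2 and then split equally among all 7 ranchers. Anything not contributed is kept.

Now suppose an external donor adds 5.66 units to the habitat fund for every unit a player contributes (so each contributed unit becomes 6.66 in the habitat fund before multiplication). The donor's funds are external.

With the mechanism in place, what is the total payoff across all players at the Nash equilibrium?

The effective private return per unit is now 1.2 × 6.66 / 7 = 1.1417 > 1, so every player's dominant strategy flips to full contribution.
So the Nash equilibrium is full contribution by all 7; the group earns 1.2 × 6.66 × 231 = 1846.15.

1846.15 dollars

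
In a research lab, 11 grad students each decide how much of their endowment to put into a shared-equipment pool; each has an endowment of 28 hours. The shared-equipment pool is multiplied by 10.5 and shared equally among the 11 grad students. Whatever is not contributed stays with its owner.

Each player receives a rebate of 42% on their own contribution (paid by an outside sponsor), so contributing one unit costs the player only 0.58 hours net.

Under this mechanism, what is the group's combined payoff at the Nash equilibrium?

3363.36 hours

With the mechanism, a contributed unit returns (10.5/11) / 0.58 = 1.6458 per unit of net cost to the contributor — now above 1 — so contributing fully is weakly dominant for every player.
At the Nash equilibrium everyone contributes 28. Group total payoff = 11 × (28 × 0.42 + 10.5 × 28) = 3363.36.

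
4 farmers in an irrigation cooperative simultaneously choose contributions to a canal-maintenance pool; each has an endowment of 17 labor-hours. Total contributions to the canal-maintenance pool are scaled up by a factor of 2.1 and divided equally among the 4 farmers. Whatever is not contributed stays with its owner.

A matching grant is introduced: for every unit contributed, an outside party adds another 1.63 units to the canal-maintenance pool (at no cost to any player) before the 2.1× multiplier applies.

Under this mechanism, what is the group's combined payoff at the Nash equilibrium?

375.56 labor-hours

Under the mechanism each unit contributed yields 2.1 × 2.63 / 4 = 1.3808 back to its contributor per unit of net cost, which exceeds 1, making full contribution the dominant choice for everyone.
So the Nash equilibrium is full contribution by all 4; the group earns 2.1 × 2.63 × 68 = 375.56.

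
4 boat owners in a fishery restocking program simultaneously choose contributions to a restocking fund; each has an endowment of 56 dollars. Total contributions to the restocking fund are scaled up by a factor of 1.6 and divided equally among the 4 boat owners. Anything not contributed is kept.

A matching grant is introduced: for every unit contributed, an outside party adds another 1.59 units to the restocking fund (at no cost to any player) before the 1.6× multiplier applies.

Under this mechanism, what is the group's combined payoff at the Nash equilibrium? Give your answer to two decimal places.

The effective private return per unit is now 1.6 × 2.59 / 4 = 1.0360 > 1, so every player's dominant strategy flips to full contribution.
So the Nash equilibrium is full contribution by all 4; the group earns 1.6 × 2.59 × 224 = 928.26.

928.26 dollars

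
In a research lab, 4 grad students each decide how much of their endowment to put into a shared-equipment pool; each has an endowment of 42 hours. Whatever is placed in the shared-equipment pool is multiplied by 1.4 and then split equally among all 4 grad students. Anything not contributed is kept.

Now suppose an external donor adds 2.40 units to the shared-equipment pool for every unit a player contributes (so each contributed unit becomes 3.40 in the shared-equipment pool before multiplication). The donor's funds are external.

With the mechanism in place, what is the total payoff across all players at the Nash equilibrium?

Under the mechanism each unit contributed yields 1.4 × 3.40 / 4 = 1.1900 back to its contributor per unit of net cost, which exceeds 1, making full contribution the dominant choice for everyone.
At the Nash equilibrium everyone contributes 42. Group total payoff = 1.4 × 3.40 × 168 = 799.68.

799.68 hours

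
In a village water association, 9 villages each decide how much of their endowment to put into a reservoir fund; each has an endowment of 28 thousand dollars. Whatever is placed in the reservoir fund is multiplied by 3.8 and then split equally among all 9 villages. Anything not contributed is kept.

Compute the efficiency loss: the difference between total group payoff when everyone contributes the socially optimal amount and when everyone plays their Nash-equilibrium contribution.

Each contributed unit returns 3.8/9 = 0.4222 to its contributor — below 1 — so contributing 0 is dominant for every player. At the Nash equilibrium everyone keeps their 28, and the group total is 9 × 28 = 252.
Each contributed unit returns 3.800 to the group as a whole (0.4222 to each of 9 players), which exceeds 1, so the social optimum is full contribution: group total = 3.800 × 252 = 957.60.
Efficiency loss = 957.60 − 252 = 705.60.

705.60 thousand dollars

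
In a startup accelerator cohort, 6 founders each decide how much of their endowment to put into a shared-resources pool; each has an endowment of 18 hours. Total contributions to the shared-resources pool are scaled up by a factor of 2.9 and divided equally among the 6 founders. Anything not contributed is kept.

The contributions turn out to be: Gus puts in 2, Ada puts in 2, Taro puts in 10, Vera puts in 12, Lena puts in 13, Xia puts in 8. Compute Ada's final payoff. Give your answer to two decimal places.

38.72 hours

Total contributed: 2 + 2 + 10 + 12 + 13 + 8 = 47.
Each receives 2.9 × 47 / 6 = 22.72 from the shared-resources pool.
Ada keeps 18 − 2 = 16, so Ada's payoff is 16 + 22.72 = 38.72.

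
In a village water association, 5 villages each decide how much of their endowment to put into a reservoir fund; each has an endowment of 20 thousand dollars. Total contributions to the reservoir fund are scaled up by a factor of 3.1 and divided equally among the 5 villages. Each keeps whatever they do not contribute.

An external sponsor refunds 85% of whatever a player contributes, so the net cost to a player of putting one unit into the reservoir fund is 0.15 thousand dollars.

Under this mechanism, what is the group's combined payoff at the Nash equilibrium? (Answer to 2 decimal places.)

Under the mechanism each unit contributed yields (3.1/5) / 0.15 = 4.1333 back to its contributor per unit of net cost, which exceeds 1, making full contribution the dominant choice for everyone.
At the Nash equilibrium everyone contributes 20. Group total payoff = 5 × (20 × 0.85 + 3.1 × 20) = 395.00.

395.00 thousand dollars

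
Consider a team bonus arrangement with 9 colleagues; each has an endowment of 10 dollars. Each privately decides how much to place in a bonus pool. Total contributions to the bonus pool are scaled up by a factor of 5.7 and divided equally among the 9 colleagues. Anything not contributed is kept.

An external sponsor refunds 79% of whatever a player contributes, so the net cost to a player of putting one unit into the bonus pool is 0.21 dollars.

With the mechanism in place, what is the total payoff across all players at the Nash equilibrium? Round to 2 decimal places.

584.10 dollars

With the mechanism, a contributed unit returns (5.7/9) / 0.21 = 3.0159 per unit of net cost to the contributor — now above 1 — so contributing fully is weakly dominant for every player.
So the Nash equilibrium is full contribution by all 9; the group earns 9 × (10 × 0.79 + 5.7 × 10) = 584.10.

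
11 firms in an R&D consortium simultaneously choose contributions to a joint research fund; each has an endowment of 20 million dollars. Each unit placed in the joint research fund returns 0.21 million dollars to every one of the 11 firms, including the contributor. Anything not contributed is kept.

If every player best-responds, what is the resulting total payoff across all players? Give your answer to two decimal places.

220.00 million dollars

The private return per contributed unit is 0.21 < 1, so contributing 0 is dominant for every player. At the Nash equilibrium everyone keeps their 20, and the group total is 11 × 20 = 220.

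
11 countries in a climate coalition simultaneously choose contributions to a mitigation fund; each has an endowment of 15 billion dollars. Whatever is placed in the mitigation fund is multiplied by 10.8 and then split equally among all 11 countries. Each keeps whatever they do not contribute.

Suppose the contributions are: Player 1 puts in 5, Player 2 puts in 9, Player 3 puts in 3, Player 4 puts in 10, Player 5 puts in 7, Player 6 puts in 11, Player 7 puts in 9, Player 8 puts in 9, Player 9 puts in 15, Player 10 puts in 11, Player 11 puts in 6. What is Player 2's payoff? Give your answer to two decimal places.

99.27 billion dollars

Total contributed: 5 + 9 + 3 + 10 + 7 + 11 + 9 + 9 + 15 + 11 + 6 = 95.
Each receives 10.8 × 95 / 11 = 93.27 from the mitigation fund.
Player 2 keeps 15 − 9 = 6, so Player 2's payoff is 6 + 93.27 = 99.27.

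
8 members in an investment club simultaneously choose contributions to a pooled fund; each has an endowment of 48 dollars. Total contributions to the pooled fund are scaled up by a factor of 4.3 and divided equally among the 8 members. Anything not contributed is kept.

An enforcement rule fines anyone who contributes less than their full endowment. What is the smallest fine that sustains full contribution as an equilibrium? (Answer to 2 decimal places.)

22.20 dollars

Given the others contribute fully, the best deviation is to contribute 0 (any partial contribution still incurs the fine and gives up units whose private return 0.5375 is below 1).
Deviating from 48 to 0 saves 48 dollars but forfeits the deviator's share of the drop in the pooled fund: 4.3/8 × 48 = 25.80.
So the deviation gain is 48 − 25.80 = 22.20, and the fine must be at least 22.20 dollars to wipe it out.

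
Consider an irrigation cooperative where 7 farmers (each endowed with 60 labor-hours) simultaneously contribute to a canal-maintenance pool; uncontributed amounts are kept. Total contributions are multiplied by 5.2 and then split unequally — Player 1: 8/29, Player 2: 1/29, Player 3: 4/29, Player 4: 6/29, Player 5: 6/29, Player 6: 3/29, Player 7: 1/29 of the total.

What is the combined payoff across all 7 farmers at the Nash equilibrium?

1176.00 labor-hours

Each unit j contributes comes back to j as 5.2 × (j's share), so j prefers to contribute only if that share exceeds 1/5.2 = 0.1923; otherwise keeping the unit dominates.
The shares above 0.1923 belong to Player 1, Player 4 and Player 5, contributing 60 each; the remaining 4 contribute 0. Total contributed: 180.
The canal-maintenance pool pays out 5.2 × 180 = 936.00 in total (split across the unequal shares, but the aggregate is all that matters for the group sum).
The 4 free-riders keep 60 each, adding 240. Group total = 240 + 936.00 = 1176.00.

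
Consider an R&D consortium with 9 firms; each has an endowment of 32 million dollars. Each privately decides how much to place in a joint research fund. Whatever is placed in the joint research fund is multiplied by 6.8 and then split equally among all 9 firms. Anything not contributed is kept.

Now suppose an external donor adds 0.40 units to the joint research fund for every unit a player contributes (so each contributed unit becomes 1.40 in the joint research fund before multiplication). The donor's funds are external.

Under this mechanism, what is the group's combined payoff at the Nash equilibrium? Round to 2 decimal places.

With the mechanism, a contributed unit returns 6.8 × 1.40 / 9 = 1.0578 per unit of net cost to the contributor — now above 1 — so contributing fully is weakly dominant for every player.
So the Nash equilibrium is full contribution by all 9; the group earns 6.8 × 1.40 × 288 = 2741.76.

2741.76 million dollars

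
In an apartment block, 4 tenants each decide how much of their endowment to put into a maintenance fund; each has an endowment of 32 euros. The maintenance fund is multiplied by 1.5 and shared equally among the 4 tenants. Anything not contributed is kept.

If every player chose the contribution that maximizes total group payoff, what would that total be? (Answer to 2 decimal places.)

Each contributed unit returns 1.500 to the group as a whole (0.3750 to each of 4 players), which exceeds 1, so the social optimum is full contribution: group total = 1.500 × 128 = 192.00.

192.00 euros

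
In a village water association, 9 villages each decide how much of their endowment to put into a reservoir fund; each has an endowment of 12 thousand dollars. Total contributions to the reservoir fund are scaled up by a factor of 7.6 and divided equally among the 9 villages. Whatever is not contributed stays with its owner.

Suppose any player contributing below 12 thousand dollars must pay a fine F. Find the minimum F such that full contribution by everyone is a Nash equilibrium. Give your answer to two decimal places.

Given the others contribute fully, the best deviation is to contribute 0 (any partial contribution still incurs the fine and gives up units whose private return 0.8444 is below 1).
Deviating from 12 to 0 saves 12 thousand dollars but forfeits the deviator's share of the drop in the reservoir fund: 7.6/9 × 12 = 10.13.
So the deviation gain is 12 − 10.13 = 1.87, and the fine must be at least 1.87 thousand dollars to wipe it out.

1.87 thousand dollars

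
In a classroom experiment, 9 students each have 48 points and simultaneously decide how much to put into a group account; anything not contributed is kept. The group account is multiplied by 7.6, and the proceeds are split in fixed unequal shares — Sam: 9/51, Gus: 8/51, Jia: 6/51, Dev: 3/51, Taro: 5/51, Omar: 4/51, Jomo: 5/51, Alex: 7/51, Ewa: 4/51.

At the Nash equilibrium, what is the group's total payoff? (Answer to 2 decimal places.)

1382.40 points

Each unit j contributes comes back to j as 7.6 × (j's share), so j prefers to contribute only if that share exceeds 1/7.6 = 0.1316; otherwise keeping the unit dominates.
The shares above 0.1316 belong to Sam, Gus and Alex, contributing 48 each; the remaining 6 contribute 0. Total contributed: 144.
The group account pays out 7.6 × 144 = 1094.40 in total (split across the unequal shares, but the aggregate is all that matters for the group sum).
The 6 free-riders keep 48 each, adding 288. Group total = 288 + 1094.40 = 1382.40.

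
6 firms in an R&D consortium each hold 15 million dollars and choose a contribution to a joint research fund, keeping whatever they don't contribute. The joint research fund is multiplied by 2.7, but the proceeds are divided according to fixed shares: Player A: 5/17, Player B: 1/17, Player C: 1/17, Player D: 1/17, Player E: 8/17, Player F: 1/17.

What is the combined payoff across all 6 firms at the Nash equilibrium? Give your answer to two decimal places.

Each unit j contributes comes back to j as 2.7 × (j's share), so j prefers to contribute only if that share exceeds 1/2.7 = 0.3704; otherwise keeping the unit dominates.
Only Player E (8/17) clears that bar, contributing 15; the remaining 5 contribute 0. Total contributed: 15.
The joint research fund pays out 2.7 × 15 = 40.50 in total (split across the unequal shares, but the aggregate is all that matters for the group sum).
The 5 free-riders keep 15 each, adding 75. Group total = 75 + 40.50 = 115.50.

115.50 million dollars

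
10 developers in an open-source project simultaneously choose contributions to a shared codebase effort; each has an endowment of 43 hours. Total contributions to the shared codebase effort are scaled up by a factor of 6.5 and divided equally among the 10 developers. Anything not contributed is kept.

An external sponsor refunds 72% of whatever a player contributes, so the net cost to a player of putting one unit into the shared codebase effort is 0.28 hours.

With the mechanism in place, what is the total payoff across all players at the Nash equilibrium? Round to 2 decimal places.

With the mechanism, a contributed unit returns (6.5/10) / 0.28 = 2.3214 per unit of net cost to the contributor — now above 1 — so contributing fully is weakly dominant for every player.
So the Nash equilibrium is full contribution by all 10; the group earns 10 × (43 × 0.72 + 6.5 × 43) = 3104.60.

3104.60 hours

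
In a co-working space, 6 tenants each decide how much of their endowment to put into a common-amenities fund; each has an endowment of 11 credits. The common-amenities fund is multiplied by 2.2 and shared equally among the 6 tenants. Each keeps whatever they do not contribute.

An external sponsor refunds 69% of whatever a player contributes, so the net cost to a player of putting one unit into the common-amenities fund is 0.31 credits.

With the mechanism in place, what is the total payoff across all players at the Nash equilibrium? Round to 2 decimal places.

190.74 credits

Under the mechanism each unit contributed yields (2.2/6) / 0.31 = 1.1828 back to its contributor per unit of net cost, which exceeds 1, making full contribution the dominant choice for everyone.
At the Nash equilibrium everyone contributes 11. Group total payoff = 6 × (11 × 0.69 + 2.2 × 11) = 190.74.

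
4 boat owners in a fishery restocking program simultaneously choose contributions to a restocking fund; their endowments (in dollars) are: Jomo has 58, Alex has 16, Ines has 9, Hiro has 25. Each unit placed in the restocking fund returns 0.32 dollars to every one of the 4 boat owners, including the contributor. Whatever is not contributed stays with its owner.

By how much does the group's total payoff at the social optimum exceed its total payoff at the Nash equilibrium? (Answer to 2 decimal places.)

30.24 dollars

The private return per contributed unit is 0.32 < 1 for everyone, so the Nash equilibrium is zero contribution and the group total is Σ E_j = 58 + 16 + 9 + 25 = 108.
Each contributed unit returns 1.280 to the group, so the social optimum is full contribution by everyone: group total = 1.280 × 108 = 138.24.
Efficiency loss = (1.280 − 1) × 108 = 30.24.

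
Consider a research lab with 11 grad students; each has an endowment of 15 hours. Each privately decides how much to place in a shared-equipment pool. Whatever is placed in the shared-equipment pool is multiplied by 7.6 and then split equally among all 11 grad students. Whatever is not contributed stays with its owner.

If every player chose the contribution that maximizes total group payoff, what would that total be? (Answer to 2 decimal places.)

1254.00 hours

Each contributed unit returns 7.600 to the group as a whole (0.6909 to each of 11 players), which exceeds 1, so the social optimum is full contribution: group total = 7.600 × 165 = 1254.00.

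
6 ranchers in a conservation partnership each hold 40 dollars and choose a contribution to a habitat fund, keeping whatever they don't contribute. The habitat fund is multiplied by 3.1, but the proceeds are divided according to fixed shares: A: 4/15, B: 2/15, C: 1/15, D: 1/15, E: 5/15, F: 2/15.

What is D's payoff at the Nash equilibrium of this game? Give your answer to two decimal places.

A player with share s gets back 3.1·s per unit contributed, so full contribution is dominant for anyone with s > 1/3.1 = 0.3226 and zero contribution is dominant for anyone below.
Only E (5/15) clears that bar, contributing 40; the remaining 5 contribute 0. Total contributed: 40.
D keeps 40 and receives 3.1 × 40 × 1/15 = 8.27 from the habitat fund, for a payoff of 48.27.

48.27 dollars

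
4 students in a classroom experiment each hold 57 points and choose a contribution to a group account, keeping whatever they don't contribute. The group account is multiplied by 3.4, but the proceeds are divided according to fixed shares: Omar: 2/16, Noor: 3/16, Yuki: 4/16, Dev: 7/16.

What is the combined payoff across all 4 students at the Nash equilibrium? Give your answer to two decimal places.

364.80 points

A player with share s gets back 3.4·s per unit contributed, so full contribution is dominant for anyone with s > 1/3.4 = 0.2941 and zero contribution is dominant for anyone below.
The only share above 0.2941 is Dev's 7/16, contributing 57; the remaining 3 contribute 0. Total contributed: 57.
The group account pays out 3.4 × 57 = 193.80 in total (split across the unequal shares, but the aggregate is all that matters for the group sum).
The 3 free-riders keep 57 each, adding 171. Group total = 171 + 193.80 = 364.80.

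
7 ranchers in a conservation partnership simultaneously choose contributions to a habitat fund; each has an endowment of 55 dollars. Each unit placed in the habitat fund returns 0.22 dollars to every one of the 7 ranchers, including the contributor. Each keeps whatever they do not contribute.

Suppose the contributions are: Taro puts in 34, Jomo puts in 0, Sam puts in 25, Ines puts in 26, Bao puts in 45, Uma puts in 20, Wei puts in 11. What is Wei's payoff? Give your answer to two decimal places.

Total contributed: 34 + 0 + 25 + 26 + 45 + 20 + 11 = 161.
Each receives 0.22 × 161 = 35.42 from the habitat fund.
Wei keeps 55 − 11 = 44, so Wei's payoff is 44 + 35.42 = 79.42.

79.42 dollars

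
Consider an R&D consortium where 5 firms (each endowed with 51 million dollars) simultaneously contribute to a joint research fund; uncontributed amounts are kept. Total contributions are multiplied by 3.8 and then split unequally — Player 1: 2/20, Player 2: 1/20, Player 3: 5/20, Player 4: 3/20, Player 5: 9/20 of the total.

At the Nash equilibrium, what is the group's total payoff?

397.80 million dollars

Player j's private return per contributed unit is 3.8 × (j's share). Contributing is weakly dominant for j when that share is at least 1/3.8 = 0.2632, and contributing 0 is dominant otherwise.
Player 5 alone (share 9/20) is above the threshold, contributing 51; the remaining 4 contribute 0. Total contributed: 51.
The joint research fund pays out 3.8 × 51 = 193.80 in total (split across the unequal shares, but the aggregate is all that matters for the group sum).
The 4 free-riders keep 51 each, adding 204. Group total = 204 + 193.80 = 397.80.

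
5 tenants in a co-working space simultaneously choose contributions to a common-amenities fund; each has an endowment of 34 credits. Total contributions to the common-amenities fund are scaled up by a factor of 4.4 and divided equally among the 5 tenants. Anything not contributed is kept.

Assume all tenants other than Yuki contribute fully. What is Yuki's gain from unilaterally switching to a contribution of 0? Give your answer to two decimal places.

4.08 credits

Switching from a contribution of 34 to 0 lets Yuki keep an extra 34 credits, but lowers the common-amenities fund by 34, which costs Yuki their own share of that drop: 4.4/5 × 34 = 29.92.
Net gain = 34 − 29.92 = 4.08. The private return per contributed unit (0.8800) is below 1, so free-riding is indeed the best response regardless of what the others do.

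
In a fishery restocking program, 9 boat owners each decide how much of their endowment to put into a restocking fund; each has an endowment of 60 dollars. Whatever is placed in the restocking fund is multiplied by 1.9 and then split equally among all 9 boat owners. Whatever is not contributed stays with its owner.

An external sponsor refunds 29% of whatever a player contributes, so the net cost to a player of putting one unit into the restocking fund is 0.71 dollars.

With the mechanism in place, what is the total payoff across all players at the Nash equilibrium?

540.00 dollars

Even with the mechanism, each unit contributed returns only (1.9/9) / 0.71 = 0.2973 per unit of net cost, so contributing nothing is still dominant.
Everyone keeps their endowment and the group total is 9 × 60 = 540.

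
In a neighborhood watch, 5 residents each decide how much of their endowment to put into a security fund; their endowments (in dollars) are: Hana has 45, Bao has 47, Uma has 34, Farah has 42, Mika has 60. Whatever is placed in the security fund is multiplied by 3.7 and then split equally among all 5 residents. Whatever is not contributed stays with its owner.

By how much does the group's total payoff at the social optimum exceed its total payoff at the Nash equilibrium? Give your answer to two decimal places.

615.60 dollars

The private return per contributed unit is 3.7/5 = 0.7400 < 1 for every player regardless of endowment, so the Nash equilibrium is zero contribution and the group total is Σ E_j = 45 + 47 + 34 + 42 + 60 = 228.
Each contributed unit returns 3.700 to the group, so the social optimum is full contribution by everyone: group total = 3.700 × 228 = 843.60.
Efficiency loss = (3.700 − 1) × 228 = 615.60.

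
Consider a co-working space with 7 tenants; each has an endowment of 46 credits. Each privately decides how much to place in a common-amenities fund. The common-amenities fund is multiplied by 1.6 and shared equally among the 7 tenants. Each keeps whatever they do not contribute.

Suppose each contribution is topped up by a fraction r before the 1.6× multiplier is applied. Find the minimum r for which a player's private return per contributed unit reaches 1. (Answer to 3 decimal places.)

With matching at rate r, one contributed unit becomes (1 + r) in the common-amenities fund and returns 1.6 × (1 + r) / 7 to the contributor.
Setting this equal to 1: 1 + r = 7/1.6 = 4.3750.
So the minimum matching rate is r = 4.3750 − 1 = 3.375.

3.375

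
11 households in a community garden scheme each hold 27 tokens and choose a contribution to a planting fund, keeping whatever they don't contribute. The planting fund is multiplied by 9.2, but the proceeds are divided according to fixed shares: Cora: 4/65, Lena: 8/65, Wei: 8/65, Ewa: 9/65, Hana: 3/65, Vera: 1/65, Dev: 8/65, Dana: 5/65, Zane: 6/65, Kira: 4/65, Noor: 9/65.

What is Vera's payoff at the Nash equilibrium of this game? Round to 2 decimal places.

46.11 tokens

For player j, contributing a unit is worthwhile iff 9.2 × (j's share) ≥ 1, i.e. iff j's share is at least 0.1087.
Lena, Wei, Ewa, Dev and Noor clear that bar, contributing 27 each; the remaining 6 contribute 0. Total contributed: 135.
Vera keeps 27 and receives 9.2 × 135 × 1/65 = 19.11 from the planting fund, for a payoff of 46.11.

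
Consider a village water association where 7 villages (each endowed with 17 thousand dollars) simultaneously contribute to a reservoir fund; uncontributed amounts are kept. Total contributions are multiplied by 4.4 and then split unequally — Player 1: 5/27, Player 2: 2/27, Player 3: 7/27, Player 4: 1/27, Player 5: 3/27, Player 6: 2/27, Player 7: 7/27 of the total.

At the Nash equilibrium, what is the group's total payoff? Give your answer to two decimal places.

Each unit j contributes comes back to j as 4.4 × (j's share), so j prefers to contribute only if that share exceeds 1/4.4 = 0.2273; otherwise keeping the unit dominates.
Player 3 and Player 7 clear that bar, contributing 17 each; the remaining 5 contribute 0. Total contributed: 34.
The reservoir fund pays out 4.4 × 34 = 149.60 in total (split across the unequal shares, but the aggregate is all that matters for the group sum).
The 5 free-riders keep 17 each, adding 85. Group total = 85 + 149.60 = 234.60.

234.60 thousand dollars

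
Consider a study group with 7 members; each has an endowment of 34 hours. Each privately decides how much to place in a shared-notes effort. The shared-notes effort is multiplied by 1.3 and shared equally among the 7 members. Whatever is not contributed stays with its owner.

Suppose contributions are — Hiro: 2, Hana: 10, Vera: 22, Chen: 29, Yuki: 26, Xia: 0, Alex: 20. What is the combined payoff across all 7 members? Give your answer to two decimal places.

Total contributed: 2 + 10 + 22 + 29 + 26 + 0 + 20 = 109; total kept: 7 × 34 − 109 = 129.
The shared-notes effort pays out 1.3 × 109 = 141.70 in aggregate.
Group total = 129 + 141.70 = 270.70.

270.70 hours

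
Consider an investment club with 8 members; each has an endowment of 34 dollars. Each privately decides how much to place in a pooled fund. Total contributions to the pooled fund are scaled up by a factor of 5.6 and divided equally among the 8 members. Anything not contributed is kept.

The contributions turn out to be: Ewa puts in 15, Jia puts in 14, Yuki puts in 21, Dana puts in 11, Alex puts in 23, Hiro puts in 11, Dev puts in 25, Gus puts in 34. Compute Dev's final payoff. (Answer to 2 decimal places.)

Total contributed: 15 + 14 + 21 + 11 + 23 + 11 + 25 + 34 = 154.
Each receives 5.6 × 154 / 8 = 107.80 from the pooled fund.
Dev keeps 34 − 25 = 9, so Dev's payoff is 9 + 107.80 = 116.80.

116.80 dollars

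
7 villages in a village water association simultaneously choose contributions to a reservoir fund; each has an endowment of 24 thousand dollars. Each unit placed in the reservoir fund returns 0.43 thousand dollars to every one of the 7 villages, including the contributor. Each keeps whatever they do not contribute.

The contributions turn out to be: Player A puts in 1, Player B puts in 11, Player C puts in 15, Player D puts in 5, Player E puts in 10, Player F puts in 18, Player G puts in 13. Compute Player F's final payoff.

37.39 thousand dollars

Total contributed: 1 + 11 + 15 + 5 + 10 + 18 + 13 = 73.
Each receives 0.43 × 73 = 31.39 from the reservoir fund.
Player F keeps 24 − 18 = 6, so Player F's payoff is 6 + 31.39 = 37.39.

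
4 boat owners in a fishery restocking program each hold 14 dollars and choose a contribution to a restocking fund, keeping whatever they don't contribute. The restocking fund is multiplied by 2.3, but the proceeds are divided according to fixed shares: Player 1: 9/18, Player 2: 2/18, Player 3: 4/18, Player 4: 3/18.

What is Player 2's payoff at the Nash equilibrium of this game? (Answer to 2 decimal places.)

17.58 dollars

A player with share s gets back 2.3·s per unit contributed, so full contribution is dominant for anyone with s > 1/2.3 = 0.4348 and zero contribution is dominant for anyone below.
Only Player 1 (9/18) clears that bar, contributing 14; the remaining 3 contribute 0. Total contributed: 14.
Player 2 keeps 14 and receives 2.3 × 14 × 2/18 = 3.58 from the restocking fund, for a payoff of 17.58.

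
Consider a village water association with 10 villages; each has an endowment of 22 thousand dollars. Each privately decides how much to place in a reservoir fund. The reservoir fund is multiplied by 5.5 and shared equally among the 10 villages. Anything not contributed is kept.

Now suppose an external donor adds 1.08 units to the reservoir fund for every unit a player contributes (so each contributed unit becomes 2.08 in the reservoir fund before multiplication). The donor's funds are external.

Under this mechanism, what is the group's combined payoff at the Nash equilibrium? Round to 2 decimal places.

The effective private return per unit is now 5.5 × 2.08 / 10 = 1.1440 > 1, so every player's dominant strategy flips to full contribution.
At the Nash equilibrium everyone contributes 22. Group total payoff = 5.5 × 2.08 × 220 = 2516.80.

2516.80 thousand dollars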